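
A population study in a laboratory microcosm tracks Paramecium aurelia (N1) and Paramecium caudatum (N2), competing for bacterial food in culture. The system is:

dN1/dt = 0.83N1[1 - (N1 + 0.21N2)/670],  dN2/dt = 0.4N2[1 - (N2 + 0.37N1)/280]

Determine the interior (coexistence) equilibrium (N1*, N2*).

N1* ≈ 663, N2* ≈ 34.8

Setting both brackets to zero gives the nullclines N1 + 0.21N2 = 670 and 0.37N1 + N2 = 280.
Substituting N2 = 280 - 0.37N1 into the first: N1(1 - 0.21·0.37) = 670 - 0.21·280.
So N1* = 611/0.922 = 663, and then N2* = 280 - 0.37·663 = 34.8.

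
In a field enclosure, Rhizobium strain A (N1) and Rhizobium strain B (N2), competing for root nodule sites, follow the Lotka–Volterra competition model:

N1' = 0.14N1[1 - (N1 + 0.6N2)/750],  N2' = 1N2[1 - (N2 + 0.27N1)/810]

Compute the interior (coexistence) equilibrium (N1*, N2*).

Setting both brackets to zero gives the nullclines N1 + 0.6N2 = 750 and 0.27N1 + N2 = 810.
Substituting N2 = 810 - 0.27N1 into the first: N1(1 - 0.6·0.27) = 750 - 0.6·810.
So N1* = 264/0.838 = 315, and then N2* = 810 - 0.27·315 = 725.

N1* ≈ 315, N2* ≈ 725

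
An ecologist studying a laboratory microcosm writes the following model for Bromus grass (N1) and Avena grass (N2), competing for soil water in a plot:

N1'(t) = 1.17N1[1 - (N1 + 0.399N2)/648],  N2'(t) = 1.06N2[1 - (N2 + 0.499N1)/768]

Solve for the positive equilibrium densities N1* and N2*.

N1* ≈ 426, N2* ≈ 555

Setting both brackets to zero gives the nullclines N1 + 0.399N2 = 648 and 0.499N1 + N2 = 768.
Substituting N2 = 768 - 0.499N1 into the first: N1(1 - 0.399·0.499) = 648 - 0.399·768.
So N1* = 342/0.801 = 426, and then N2* = 768 - 0.499·426 = 555.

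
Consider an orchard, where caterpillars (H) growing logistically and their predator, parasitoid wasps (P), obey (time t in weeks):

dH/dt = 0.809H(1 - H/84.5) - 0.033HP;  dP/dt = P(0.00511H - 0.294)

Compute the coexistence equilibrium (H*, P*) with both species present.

From dP/dt = 0 with P > 0: 0.00511H* = 0.294, so H* = 57.5.
Substitute into dH/dt = 0: 0.809(1 - 57.5/84.5) = 0.033P*.
The bracket is 0.319, giving P* = 0.258/0.033 = 7.82.

H* ≈ 57.5, P* ≈ 7.82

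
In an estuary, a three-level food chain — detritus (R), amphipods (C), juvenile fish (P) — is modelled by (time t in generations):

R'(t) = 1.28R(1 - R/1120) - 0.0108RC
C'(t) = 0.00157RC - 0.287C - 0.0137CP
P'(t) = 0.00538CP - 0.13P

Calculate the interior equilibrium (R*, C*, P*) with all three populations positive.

From dP/dt = 0: 0.00538C* = 0.13, so C* = 24.2.
From dR/dt = 0: 1.28(1 - R*/1120) = 0.0108·24.2, giving R* = 1120·(1 - 0.204) = 892.
From dC/dt = 0: 0.00157·892 - 0.287 = 0.0137P*, so P* = 1.11/0.0137 = 81.2.

R* ≈ 892, C* ≈ 24.2, P* ≈ 81.2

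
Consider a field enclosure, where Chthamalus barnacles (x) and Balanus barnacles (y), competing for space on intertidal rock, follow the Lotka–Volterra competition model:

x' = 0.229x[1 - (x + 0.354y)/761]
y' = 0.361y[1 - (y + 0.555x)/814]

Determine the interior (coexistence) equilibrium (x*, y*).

Setting both brackets to zero gives the nullclines x + 0.354y = 761 and 0.555x + y = 814.
Substituting y = 814 - 0.555x into the first: x(1 - 0.354·0.555) = 761 - 0.354·814.
So x* = 473/0.804 = 588, and then y* = 814 - 0.555·588 = 487.

x* ≈ 588, y* ≈ 487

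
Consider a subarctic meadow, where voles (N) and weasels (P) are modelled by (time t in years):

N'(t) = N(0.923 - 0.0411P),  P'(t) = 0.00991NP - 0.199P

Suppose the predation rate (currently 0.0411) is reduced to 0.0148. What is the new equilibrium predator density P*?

At the interior fixed point, setting dN/dt = 0 with N > 0 fixes P* = (prey growth rate)/(NP coefficient) — independent of the other coefficients.
With the change, P* = 0.923/0.0148 = 62.4; it rises from 22.5.

P* ≈ 62.4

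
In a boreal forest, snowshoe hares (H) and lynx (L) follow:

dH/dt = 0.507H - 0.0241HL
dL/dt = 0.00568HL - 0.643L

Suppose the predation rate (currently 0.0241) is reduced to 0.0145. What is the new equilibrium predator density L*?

L* ≈ 35

At the interior fixed point, setting dH/dt = 0 with H > 0 fixes L* = (prey growth rate)/(HL coefficient) — independent of the other coefficients.
With the change, L* = 0.507/0.0145 = 35; it rises from 21.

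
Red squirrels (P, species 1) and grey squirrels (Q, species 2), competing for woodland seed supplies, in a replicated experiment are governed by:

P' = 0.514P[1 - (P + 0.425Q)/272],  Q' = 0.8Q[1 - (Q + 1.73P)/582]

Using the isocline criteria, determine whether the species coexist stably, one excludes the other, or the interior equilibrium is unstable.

Compare the nullcline intercepts: K1/α12 = 272/0.425 = 640 > K2 = 582; K2/α21 = 582/1.73 = 336 > K1 = 272.
Since both inequalities hold, each species can invade when rare, so the interior equilibrium is stable.

stable coexistence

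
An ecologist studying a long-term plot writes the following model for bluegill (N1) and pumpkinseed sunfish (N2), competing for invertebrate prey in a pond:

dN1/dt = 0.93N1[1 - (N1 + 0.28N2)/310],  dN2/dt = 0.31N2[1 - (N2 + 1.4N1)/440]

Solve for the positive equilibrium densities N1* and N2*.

Setting both brackets to zero gives the nullclines N1 + 0.28N2 = 310 and 1.4N1 + N2 = 440.
Substituting N2 = 440 - 1.4N1 into the first: N1(1 - 0.28·1.4) = 310 - 0.28·440.
So N1* = 187/0.608 = 307, and then N2* = 440 - 1.4·307 = 9.87.

N1* ≈ 307, N2* ≈ 9.87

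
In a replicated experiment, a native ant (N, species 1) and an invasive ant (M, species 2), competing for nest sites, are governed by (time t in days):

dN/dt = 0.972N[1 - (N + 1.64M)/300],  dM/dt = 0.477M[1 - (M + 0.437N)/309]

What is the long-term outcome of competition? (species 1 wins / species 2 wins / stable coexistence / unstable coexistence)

species 2 excludes species 1

Compare the nullcline intercepts: K1/α12 = 300/1.64 = 183 < K2 = 309; K2/α21 = 309/0.437 = 707 > K1 = 300.
Since the inequalities point opposite ways, species 2 can invade but species 1 cannot.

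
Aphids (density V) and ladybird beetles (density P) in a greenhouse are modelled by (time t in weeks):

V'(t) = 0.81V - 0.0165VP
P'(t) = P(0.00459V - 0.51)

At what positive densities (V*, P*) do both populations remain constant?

V* ≈ 111, P* ≈ 49.1

Set dP/dt = 0 with P > 0: 0.00459V - 0.51 = 0, so V* = 0.51/0.00459 = 111.
Set dV/dt = 0 with V > 0: 0.81 - 0.0165P = 0, so P* = 0.81/0.0165 = 49.1.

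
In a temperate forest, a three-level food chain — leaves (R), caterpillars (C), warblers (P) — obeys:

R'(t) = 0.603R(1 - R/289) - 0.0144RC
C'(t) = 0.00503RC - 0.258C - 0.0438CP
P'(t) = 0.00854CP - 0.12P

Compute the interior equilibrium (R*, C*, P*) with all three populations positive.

From dP/dt = 0: 0.00854C* = 0.12, so C* = 14.1.
From dR/dt = 0: 0.603(1 - R*/289) = 0.0144·14.1, giving R* = 289·(1 - 0.336) = 192.
From dC/dt = 0: 0.00503·192 - 0.258 = 0.0438P*, so P* = 0.708/0.0438 = 16.2.

R* ≈ 192, C* ≈ 14.1, P* ≈ 16.2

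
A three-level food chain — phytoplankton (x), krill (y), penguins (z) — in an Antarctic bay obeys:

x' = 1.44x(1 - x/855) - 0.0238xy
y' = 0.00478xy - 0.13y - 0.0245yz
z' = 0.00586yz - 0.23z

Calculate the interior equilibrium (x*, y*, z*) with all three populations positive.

From dz/dt = 0: 0.00586y* = 0.23, so y* = 39.2.
From dx/dt = 0: 1.44(1 - x*/855) = 0.0238·39.2, giving x* = 855·(1 - 0.649) = 300.
From dy/dt = 0: 0.00478·300 - 0.13 = 0.0245z*, so z* = 1.31/0.0245 = 53.3.

x* ≈ 300, y* ≈ 39.2, z* ≈ 53.3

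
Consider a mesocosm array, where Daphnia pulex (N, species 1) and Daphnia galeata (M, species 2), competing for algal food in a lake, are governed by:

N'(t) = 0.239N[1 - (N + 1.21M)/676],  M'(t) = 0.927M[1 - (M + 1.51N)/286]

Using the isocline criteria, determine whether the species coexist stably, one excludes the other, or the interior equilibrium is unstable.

species 1 excludes species 2

Compare the nullcline intercepts: K1/α12 = 676/1.21 = 559 > K2 = 286; K2/α21 = 286/1.51 = 189 < K1 = 676.
Since the inequalities point opposite ways, species 1 can invade but species 2 cannot.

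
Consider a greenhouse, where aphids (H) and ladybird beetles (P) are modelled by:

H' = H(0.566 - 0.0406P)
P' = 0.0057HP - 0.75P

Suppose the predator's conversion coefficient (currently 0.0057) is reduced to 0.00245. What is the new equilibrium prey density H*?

H* ≈ 306

At the interior fixed point, setting dP/dt = 0 with P > 0 fixes H* = (predator death rate)/(HP coefficient) — independent of the other coefficients.
With the change, H* = 0.75/0.00245 = 306; it rises from 132.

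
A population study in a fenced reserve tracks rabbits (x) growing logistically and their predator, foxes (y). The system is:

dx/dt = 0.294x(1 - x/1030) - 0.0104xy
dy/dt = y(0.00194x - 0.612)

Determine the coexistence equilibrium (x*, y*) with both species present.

From dy/dt = 0 with y > 0: 0.00194x* = 0.612, so x* = 315.
Substitute into dx/dt = 0: 0.294(1 - 315/1030) = 0.0104y*.
The bracket is 0.694, giving y* = 0.204/0.0104 = 19.6.

x* ≈ 315, y* ≈ 19.6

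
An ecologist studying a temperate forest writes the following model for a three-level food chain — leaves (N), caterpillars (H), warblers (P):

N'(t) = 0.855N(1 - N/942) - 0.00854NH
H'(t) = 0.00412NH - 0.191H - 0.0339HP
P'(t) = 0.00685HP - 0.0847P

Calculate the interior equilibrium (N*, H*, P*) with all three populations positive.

From dP/dt = 0: 0.00685H* = 0.0847, so H* = 12.4.
From dN/dt = 0: 0.855(1 - N*/942) = 0.00854·12.4, giving N* = 942·(1 - 0.124) = 826.
From dH/dt = 0: 0.00412·826 - 0.191 = 0.0339P*, so P* = 3.21/0.0339 = 94.7.

N* ≈ 826, H* ≈ 12.4, P* ≈ 94.7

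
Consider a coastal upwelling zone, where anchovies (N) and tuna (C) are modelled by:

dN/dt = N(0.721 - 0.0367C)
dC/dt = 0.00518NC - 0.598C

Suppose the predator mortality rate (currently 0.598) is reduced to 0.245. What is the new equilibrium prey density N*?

N* ≈ 47.3

At the interior fixed point, setting dC/dt = 0 with C > 0 fixes N* = (predator death rate)/(NC coefficient) — independent of the other coefficients.
With the change, N* = 0.245/0.00518 = 47.3; it falls from 115.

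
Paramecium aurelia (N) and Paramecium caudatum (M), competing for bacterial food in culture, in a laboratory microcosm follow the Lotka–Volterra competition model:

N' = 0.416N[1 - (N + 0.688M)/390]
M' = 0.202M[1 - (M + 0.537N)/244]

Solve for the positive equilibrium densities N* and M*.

Setting both brackets to zero gives the nullclines N + 0.688M = 390 and 0.537N + M = 244.
Substituting M = 244 - 0.537N into the first: N(1 - 0.688·0.537) = 390 - 0.688·244.
So N* = 222/0.631 = 352, and then M* = 244 - 0.537·352 = 54.8.

N* ≈ 352, M* ≈ 54.8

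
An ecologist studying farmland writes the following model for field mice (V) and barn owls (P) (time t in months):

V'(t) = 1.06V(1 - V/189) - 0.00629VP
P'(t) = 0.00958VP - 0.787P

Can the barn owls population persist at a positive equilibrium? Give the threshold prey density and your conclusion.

The predator equation gives dP/dt > 0 only when V > 0.787/0.00958 = 82.2.
Without the predator, V → K = 189. Since 189 > 82.2, the predator can invade and persist.

Threshold V = 82.2; K > 82.2, so yes, the predator persists.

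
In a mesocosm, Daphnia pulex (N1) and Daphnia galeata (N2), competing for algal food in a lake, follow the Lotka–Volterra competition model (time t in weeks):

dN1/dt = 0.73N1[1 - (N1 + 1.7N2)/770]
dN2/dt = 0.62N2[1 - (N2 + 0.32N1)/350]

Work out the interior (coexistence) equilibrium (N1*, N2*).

N1* ≈ 384, N2* ≈ 227

Setting both brackets to zero gives the nullclines N1 + 1.7N2 = 770 and 0.32N1 + N2 = 350.
Substituting N2 = 350 - 0.32N1 into the first: N1(1 - 1.7·0.32) = 770 - 1.7·350.
So N1* = 175/0.456 = 384, and then N2* = 350 - 0.32·384 = 227.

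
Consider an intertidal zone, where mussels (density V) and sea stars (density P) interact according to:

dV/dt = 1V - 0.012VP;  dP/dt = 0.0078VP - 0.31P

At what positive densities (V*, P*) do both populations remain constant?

V* ≈ 39.7, P* ≈ 83.3

Set dP/dt = 0 with P > 0: 0.0078V - 0.31 = 0, so V* = 0.31/0.0078 = 39.7.
Set dV/dt = 0 with V > 0: 1 - 0.012P = 0, so P* = 1/0.012 = 83.3.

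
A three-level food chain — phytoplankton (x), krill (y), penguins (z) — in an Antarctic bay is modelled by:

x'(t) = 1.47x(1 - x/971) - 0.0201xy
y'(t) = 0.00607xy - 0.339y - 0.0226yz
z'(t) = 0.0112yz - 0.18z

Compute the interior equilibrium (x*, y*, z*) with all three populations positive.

x* ≈ 758, y* ≈ 16.1, z* ≈ 188

From dz/dt = 0: 0.0112y* = 0.18, so y* = 16.1.
From dx/dt = 0: 1.47(1 - x*/971) = 0.0201·16.1, giving x* = 971·(1 - 0.22) = 758.
From dy/dt = 0: 0.00607·758 - 0.339 = 0.0226z*, so z* = 4.26/0.0226 = 188.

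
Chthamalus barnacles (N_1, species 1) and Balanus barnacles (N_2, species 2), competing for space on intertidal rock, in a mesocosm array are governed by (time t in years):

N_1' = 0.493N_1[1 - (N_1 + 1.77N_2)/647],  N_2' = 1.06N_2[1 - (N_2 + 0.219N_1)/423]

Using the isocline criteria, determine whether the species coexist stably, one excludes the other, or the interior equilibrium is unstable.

species 2 excludes species 1

Compare the nullcline intercepts: K1/α12 = 647/1.77 = 366 < K2 = 423; K2/α21 = 423/0.219 = 1930 > K1 = 647.
Since the inequalities point opposite ways, species 2 can invade but species 1 cannot.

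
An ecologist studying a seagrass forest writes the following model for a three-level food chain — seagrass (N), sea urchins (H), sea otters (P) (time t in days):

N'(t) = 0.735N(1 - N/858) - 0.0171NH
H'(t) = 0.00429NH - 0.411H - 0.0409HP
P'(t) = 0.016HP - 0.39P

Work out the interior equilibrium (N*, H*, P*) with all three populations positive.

From dP/dt = 0: 0.016H* = 0.39, so H* = 24.4.
From dN/dt = 0: 0.735(1 - N*/858) = 0.0171·24.4, giving N* = 858·(1 - 0.567) = 371.
From dH/dt = 0: 0.00429·371 - 0.411 = 0.0409P*, so P* = 1.18/0.0409 = 28.9.

N* ≈ 371, H* ≈ 24.4, P* ≈ 28.9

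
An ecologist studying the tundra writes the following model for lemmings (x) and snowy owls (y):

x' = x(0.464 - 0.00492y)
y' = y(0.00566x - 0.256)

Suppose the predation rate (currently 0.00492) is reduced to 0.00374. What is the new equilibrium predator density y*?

y* ≈ 124

At the interior fixed point, setting dx/dt = 0 with x > 0 fixes y* = (prey growth rate)/(xy coefficient) — independent of the other coefficients.
With the change, y* = 0.464/0.00374 = 124; it rises from 94.3.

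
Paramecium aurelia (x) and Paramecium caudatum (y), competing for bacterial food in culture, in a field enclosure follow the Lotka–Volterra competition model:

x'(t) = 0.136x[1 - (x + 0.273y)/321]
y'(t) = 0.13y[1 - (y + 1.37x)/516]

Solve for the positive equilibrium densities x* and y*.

x* ≈ 288, y* ≈ 122

Setting both brackets to zero gives the nullclines x + 0.273y = 321 and 1.37x + y = 516.
Substituting y = 516 - 1.37x into the first: x(1 - 0.273·1.37) = 321 - 0.273·516.
So x* = 180/0.626 = 288, and then y* = 516 - 1.37·288 = 122.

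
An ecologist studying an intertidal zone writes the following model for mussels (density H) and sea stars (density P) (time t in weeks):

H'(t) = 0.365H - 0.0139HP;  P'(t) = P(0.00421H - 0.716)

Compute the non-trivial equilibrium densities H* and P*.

H* ≈ 170, P* ≈ 26.3

Set dP/dt = 0 with P > 0: 0.00421H - 0.716 = 0, so H* = 0.716/0.00421 = 170.
Set dH/dt = 0 with H > 0: 0.365 - 0.0139P = 0, so P* = 0.365/0.0139 = 26.3.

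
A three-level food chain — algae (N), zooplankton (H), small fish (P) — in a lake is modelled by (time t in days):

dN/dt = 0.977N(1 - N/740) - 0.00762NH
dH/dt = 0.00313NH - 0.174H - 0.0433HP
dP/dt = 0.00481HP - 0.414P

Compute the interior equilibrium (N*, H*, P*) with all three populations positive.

N* ≈ 243, H* ≈ 86.1, P* ≈ 13.6

From dP/dt = 0: 0.00481H* = 0.414, so H* = 86.1.
From dN/dt = 0: 0.977(1 - N*/740) = 0.00762·86.1, giving N* = 740·(1 - 0.671) = 243.
From dH/dt = 0: 0.00313·243 - 0.174 = 0.0433P*, so P* = 0.587/0.0433 = 13.6.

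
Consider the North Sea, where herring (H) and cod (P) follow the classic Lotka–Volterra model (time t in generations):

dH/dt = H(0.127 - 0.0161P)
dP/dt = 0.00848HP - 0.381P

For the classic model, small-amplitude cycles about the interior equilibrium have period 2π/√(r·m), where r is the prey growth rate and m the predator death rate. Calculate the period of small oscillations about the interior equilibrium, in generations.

Here r = 0.127 and m = 0.381, so r·m = 0.0484.
ω = √0.0484 = 0.22 per generation, hence T = 2π/ω ≈ 28.6 generations.

T ≈ 28.6 generations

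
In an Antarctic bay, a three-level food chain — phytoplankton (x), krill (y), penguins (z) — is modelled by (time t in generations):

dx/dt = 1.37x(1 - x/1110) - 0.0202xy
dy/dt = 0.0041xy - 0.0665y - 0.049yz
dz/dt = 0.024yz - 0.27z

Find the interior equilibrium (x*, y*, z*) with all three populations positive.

x* ≈ 926, y* ≈ 11.2, z* ≈ 76.1

From dz/dt = 0: 0.024y* = 0.27, so y* = 11.2.
From dx/dt = 0: 1.37(1 - x*/1110) = 0.0202·11.2, giving x* = 1110·(1 - 0.166) = 926.
From dy/dt = 0: 0.0041·926 - 0.0665 = 0.049z*, so z* = 3.73/0.049 = 76.1.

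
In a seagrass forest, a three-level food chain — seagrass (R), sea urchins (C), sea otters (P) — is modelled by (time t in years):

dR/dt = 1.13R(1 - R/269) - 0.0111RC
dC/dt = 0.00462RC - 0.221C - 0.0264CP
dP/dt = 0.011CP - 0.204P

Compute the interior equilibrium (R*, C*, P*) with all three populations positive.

R* ≈ 220, C* ≈ 18.5, P* ≈ 30.1

From dP/dt = 0: 0.011C* = 0.204, so C* = 18.5.
From dR/dt = 0: 1.13(1 - R*/269) = 0.0111·18.5, giving R* = 269·(1 - 0.182) = 220.
From dC/dt = 0: 0.00462·220 - 0.221 = 0.0264P*, so P* = 0.795/0.0264 = 30.1.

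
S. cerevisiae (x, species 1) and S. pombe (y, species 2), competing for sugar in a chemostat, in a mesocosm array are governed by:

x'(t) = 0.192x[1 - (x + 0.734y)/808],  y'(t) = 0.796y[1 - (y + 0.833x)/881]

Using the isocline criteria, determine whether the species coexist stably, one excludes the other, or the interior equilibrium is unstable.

Compare the nullcline intercepts: K1/α12 = 808/0.734 = 1100 > K2 = 881; K2/α21 = 881/0.833 = 1060 > K1 = 808.
Since both inequalities hold, each species can invade when rare, so the interior equilibrium is stable.

stable coexistence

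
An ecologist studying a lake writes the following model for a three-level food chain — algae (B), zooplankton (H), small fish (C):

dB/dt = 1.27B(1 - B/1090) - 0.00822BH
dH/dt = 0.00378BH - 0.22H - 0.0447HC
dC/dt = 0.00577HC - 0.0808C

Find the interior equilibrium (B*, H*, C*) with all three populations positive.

From dC/dt = 0: 0.00577H* = 0.0808, so H* = 14.
From dB/dt = 0: 1.27(1 - B*/1090) = 0.00822·14, giving B* = 1090·(1 - 0.0906) = 991.
From dH/dt = 0: 0.00378·991 - 0.22 = 0.0447C*, so C* = 3.53/0.0447 = 78.9.

B* ≈ 991, H* ≈ 14, C* ≈ 78.9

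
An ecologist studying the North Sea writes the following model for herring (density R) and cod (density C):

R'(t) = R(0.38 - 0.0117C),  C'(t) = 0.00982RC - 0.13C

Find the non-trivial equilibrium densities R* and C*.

R* ≈ 13.2, C* ≈ 32.5

Set dC/dt = 0 with C > 0: 0.00982R - 0.13 = 0, so R* = 0.13/0.00982 = 13.2.
Set dR/dt = 0 with R > 0: 0.38 - 0.0117C = 0, so C* = 0.38/0.0117 = 32.5.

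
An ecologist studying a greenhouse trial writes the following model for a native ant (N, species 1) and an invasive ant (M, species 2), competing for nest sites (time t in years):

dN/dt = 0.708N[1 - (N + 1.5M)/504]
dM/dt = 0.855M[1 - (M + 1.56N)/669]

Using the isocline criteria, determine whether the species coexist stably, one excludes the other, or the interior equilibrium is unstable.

Compare the nullcline intercepts: K1/α12 = 504/1.5 = 336 < K2 = 669; K2/α21 = 669/1.56 = 429 < K1 = 504.
Since both are reversed, neither can invade when rare; the interior point is a saddle.

unstable coexistence (outcome depends on initial conditions)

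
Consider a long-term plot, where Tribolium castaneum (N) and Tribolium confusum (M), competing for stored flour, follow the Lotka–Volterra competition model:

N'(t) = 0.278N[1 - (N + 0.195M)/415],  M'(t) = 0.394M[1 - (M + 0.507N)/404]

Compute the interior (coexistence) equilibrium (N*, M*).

Setting both brackets to zero gives the nullclines N + 0.195M = 415 and 0.507N + M = 404.
Substituting M = 404 - 0.507N into the first: N(1 - 0.195·0.507) = 415 - 0.195·404.
So N* = 336/0.901 = 373, and then M* = 404 - 0.507·373 = 215.

N* ≈ 373, M* ≈ 215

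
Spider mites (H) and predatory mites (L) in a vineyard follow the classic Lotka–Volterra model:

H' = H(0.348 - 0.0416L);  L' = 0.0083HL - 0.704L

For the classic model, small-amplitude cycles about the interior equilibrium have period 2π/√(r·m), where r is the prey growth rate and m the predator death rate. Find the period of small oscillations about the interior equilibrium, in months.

T ≈ 12.7 months

Here r = 0.348 and m = 0.704, so r·m = 0.245.
ω = √0.245 = 0.495 per month, hence T = 2π/ω ≈ 12.7 months.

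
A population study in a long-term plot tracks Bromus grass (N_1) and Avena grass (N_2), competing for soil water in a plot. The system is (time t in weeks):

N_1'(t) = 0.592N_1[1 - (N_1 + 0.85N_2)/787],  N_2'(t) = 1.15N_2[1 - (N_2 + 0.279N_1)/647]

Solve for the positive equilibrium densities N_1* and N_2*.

N_1* ≈ 311, N_2* ≈ 560

Setting both brackets to zero gives the nullclines N_1 + 0.85N_2 = 787 and 0.279N_1 + N_2 = 647.
Substituting N_2 = 647 - 0.279N_1 into the first: N_1(1 - 0.85·0.279) = 787 - 0.85·647.
So N_1* = 237/0.763 = 311, and then N_2* = 647 - 0.279·311 = 560.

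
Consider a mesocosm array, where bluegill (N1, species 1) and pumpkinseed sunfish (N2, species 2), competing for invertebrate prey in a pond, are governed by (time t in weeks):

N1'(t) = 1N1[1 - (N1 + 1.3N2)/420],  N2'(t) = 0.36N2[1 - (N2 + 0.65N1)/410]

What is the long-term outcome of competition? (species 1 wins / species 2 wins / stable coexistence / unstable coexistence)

Compare the nullcline intercepts: K1/α12 = 420/1.3 = 323 < K2 = 410; K2/α21 = 410/0.65 = 631 > K1 = 420.
Since the inequalities point opposite ways, species 2 can invade but species 1 cannot.

species 2 excludes species 1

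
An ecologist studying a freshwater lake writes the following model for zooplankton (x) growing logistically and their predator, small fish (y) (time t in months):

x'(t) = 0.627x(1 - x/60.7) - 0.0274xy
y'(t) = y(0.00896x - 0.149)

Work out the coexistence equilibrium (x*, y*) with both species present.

From dy/dt = 0 with y > 0: 0.00896x* = 0.149, so x* = 16.6.
Substitute into dx/dt = 0: 0.627(1 - 16.6/60.7) = 0.0274y*.
The bracket is 0.726, giving y* = 0.455/0.0274 = 16.6.

x* ≈ 16.6, y* ≈ 16.6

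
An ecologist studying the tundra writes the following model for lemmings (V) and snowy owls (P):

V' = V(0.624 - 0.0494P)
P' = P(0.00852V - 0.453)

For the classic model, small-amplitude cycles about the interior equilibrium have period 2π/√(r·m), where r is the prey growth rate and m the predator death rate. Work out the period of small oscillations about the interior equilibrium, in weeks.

T ≈ 11.8 weeks

Here r = 0.624 and m = 0.453, so r·m = 0.283.
ω = √0.283 = 0.532 per week, hence T = 2π/ω ≈ 11.8 weeks.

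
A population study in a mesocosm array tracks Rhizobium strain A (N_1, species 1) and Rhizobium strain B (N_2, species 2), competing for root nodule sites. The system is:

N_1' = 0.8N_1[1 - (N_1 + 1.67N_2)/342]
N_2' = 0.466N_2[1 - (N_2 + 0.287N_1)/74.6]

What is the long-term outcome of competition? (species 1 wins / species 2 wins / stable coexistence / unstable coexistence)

species 1 excludes species 2

Compare the nullcline intercepts: K1/α12 = 342/1.67 = 205 > K2 = 74.6; K2/α21 = 74.6/0.287 = 260 < K1 = 342.
Since the inequalities point opposite ways, species 1 can invade but species 2 cannot.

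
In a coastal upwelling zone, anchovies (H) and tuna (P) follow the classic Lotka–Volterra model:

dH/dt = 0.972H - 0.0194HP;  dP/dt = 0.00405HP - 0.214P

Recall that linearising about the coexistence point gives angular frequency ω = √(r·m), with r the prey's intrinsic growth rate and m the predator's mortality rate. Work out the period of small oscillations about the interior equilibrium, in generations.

T ≈ 13.8 generations

Here r = 0.972 and m = 0.214, so r·m = 0.208.
ω = √0.208 = 0.456 per generation, hence T = 2π/ω ≈ 13.8 generations.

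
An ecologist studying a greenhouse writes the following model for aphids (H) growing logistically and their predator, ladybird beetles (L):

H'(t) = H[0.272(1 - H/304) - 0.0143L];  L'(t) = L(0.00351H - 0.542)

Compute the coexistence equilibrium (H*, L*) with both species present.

H* ≈ 154, L* ≈ 9.36

From dL/dt = 0 with L > 0: 0.00351H* = 0.542, so H* = 154.
Substitute into dH/dt = 0: 0.272(1 - 154/304) = 0.0143L*.
The bracket is 0.492, giving L* = 0.134/0.0143 = 9.36.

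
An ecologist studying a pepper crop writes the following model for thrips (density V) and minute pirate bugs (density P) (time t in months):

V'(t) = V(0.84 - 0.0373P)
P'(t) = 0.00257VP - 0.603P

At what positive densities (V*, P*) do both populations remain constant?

Set dP/dt = 0 with P > 0: 0.00257V - 0.603 = 0, so V* = 0.603/0.00257 = 235.
Set dV/dt = 0 with V > 0: 0.84 - 0.0373P = 0, so P* = 0.84/0.0373 = 22.5.

V* ≈ 235, P* ≈ 22.5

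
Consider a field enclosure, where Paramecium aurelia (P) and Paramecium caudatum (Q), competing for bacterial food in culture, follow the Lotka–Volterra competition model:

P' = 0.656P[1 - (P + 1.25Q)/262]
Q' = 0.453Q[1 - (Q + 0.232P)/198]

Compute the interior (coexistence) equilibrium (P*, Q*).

P* ≈ 20.4, Q* ≈ 193

Setting both brackets to zero gives the nullclines P + 1.25Q = 262 and 0.232P + Q = 198.
Substituting Q = 198 - 0.232P into the first: P(1 - 1.25·0.232) = 262 - 1.25·198.
So P* = 14.5/0.71 = 20.4, and then Q* = 198 - 0.232·20.4 = 193.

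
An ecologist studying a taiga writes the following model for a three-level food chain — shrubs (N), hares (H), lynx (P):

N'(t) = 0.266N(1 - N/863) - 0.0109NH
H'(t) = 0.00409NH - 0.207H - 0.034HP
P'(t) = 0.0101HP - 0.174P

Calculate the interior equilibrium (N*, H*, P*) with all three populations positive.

N* ≈ 254, H* ≈ 17.2, P* ≈ 24.4

From dP/dt = 0: 0.0101H* = 0.174, so H* = 17.2.
From dN/dt = 0: 0.266(1 - N*/863) = 0.0109·17.2, giving N* = 863·(1 - 0.706) = 254.
From dH/dt = 0: 0.00409·254 - 0.207 = 0.034P*, so P* = 0.831/0.034 = 24.4.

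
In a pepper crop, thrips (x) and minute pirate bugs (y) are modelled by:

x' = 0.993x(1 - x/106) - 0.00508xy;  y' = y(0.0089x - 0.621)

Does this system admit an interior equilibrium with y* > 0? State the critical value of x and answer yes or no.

The predator equation gives dy/dt > 0 only when x > 0.621/0.0089 = 69.8.
Without the predator, x → K = 106. Since 106 > 69.8, the predator can invade and persist.

Threshold x = 69.8; K > 69.8, so yes, the predator persists.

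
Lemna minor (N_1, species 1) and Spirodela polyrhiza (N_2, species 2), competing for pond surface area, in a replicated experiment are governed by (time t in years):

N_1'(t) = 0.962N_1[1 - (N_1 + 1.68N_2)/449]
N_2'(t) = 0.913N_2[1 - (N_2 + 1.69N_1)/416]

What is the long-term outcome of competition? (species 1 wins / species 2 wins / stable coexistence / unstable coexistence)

unstable coexistence (outcome depends on initial conditions)

Compare the nullcline intercepts: K1/α12 = 449/1.68 = 267 < K2 = 416; K2/α21 = 416/1.69 = 246 < K1 = 449.
Since both are reversed, neither can invade when rare; the interior point is a saddle.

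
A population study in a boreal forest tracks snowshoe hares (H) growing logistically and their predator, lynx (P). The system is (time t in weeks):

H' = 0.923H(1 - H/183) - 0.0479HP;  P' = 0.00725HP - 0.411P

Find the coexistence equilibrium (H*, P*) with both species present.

H* ≈ 56.7, P* ≈ 13.3

From dP/dt = 0 with P > 0: 0.00725H* = 0.411, so H* = 56.7.
Substitute into dH/dt = 0: 0.923(1 - 56.7/183) = 0.0479P*.
The bracket is 0.69, giving P* = 0.637/0.0479 = 13.3.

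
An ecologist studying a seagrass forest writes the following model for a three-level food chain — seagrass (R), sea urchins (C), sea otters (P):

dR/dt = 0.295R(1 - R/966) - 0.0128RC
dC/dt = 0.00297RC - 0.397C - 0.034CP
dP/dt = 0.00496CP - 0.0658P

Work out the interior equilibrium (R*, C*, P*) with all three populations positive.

From dP/dt = 0: 0.00496C* = 0.0658, so C* = 13.3.
From dR/dt = 0: 0.295(1 - R*/966) = 0.0128·13.3, giving R* = 966·(1 - 0.576) = 410.
From dC/dt = 0: 0.00297·410 - 0.397 = 0.034P*, so P* = 0.821/0.034 = 24.1.

R* ≈ 410, C* ≈ 13.3, P* ≈ 24.1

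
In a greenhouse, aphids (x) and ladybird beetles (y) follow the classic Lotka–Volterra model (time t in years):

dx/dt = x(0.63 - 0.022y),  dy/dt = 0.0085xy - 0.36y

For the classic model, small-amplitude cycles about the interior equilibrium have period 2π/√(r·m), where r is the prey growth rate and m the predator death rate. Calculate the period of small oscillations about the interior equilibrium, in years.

T ≈ 13.2 years

Here r = 0.63 and m = 0.36, so r·m = 0.227.
ω = √0.227 = 0.476 per year, hence T = 2π/ω ≈ 13.2 years.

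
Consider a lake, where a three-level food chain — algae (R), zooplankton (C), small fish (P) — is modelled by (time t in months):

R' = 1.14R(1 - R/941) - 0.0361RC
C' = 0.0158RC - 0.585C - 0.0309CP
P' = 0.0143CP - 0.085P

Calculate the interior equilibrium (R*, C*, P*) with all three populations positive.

From dP/dt = 0: 0.0143C* = 0.085, so C* = 5.94.
From dR/dt = 0: 1.14(1 - R*/941) = 0.0361·5.94, giving R* = 941·(1 - 0.188) = 764.
From dC/dt = 0: 0.0158·764 - 0.585 = 0.0309P*, so P* = 11.5/0.0309 = 372.

R* ≈ 764, C* ≈ 5.94, P* ≈ 372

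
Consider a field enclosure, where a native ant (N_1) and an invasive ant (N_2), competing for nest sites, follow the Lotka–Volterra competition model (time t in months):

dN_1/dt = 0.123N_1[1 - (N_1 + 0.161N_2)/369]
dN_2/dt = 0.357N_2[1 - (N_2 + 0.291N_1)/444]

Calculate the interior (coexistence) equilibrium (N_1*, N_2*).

N_1* ≈ 312, N_2* ≈ 353

Setting both brackets to zero gives the nullclines N_1 + 0.161N_2 = 369 and 0.291N_1 + N_2 = 444.
Substituting N_2 = 444 - 0.291N_1 into the first: N_1(1 - 0.161·0.291) = 369 - 0.161·444.
So N_1* = 298/0.953 = 312, and then N_2* = 444 - 0.291·312 = 353.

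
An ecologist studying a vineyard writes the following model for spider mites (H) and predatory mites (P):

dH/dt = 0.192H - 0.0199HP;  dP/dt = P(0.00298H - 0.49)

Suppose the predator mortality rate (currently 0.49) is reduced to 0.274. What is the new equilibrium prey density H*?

At the interior fixed point, setting dP/dt = 0 with P > 0 fixes H* = (predator death rate)/(HP coefficient) — independent of the other coefficients.
With the change, H* = 0.274/0.00298 = 91.9; it falls from 164.

H* ≈ 91.9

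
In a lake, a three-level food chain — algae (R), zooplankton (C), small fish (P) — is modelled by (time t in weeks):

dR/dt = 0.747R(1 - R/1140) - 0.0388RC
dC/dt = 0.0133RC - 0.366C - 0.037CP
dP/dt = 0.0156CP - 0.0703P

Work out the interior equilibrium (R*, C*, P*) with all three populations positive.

R* ≈ 873, C* ≈ 4.51, P* ≈ 304

From dP/dt = 0: 0.0156C* = 0.0703, so C* = 4.51.
From dR/dt = 0: 0.747(1 - R*/1140) = 0.0388·4.51, giving R* = 1140·(1 - 0.234) = 873.
From dC/dt = 0: 0.0133·873 - 0.366 = 0.037P*, so P* = 11.2/0.037 = 304.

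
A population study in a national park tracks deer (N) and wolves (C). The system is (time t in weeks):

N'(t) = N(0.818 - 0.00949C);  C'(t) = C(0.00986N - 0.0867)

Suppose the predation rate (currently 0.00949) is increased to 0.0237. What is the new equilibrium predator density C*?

C* ≈ 34.5

At the interior fixed point, setting dN/dt = 0 with N > 0 fixes C* = (prey growth rate)/(NC coefficient) — independent of the other coefficients.
With the change, C* = 0.818/0.0237 = 34.5; it falls from 86.2.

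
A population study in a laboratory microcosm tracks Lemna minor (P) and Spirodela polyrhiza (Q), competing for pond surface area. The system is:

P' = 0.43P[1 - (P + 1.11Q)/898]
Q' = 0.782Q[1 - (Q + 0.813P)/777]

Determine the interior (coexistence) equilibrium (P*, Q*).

P* ≈ 364, Q* ≈ 481

Setting both brackets to zero gives the nullclines P + 1.11Q = 898 and 0.813P + Q = 777.
Substituting Q = 777 - 0.813P into the first: P(1 - 1.11·0.813) = 898 - 1.11·777.
So P* = 35.5/0.0976 = 364, and then Q* = 777 - 0.813·364 = 481.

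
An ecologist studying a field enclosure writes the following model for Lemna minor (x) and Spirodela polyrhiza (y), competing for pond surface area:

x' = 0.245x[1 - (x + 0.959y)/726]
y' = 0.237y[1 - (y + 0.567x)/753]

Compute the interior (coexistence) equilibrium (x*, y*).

x* ≈ 8.49, y* ≈ 748

Setting both brackets to zero gives the nullclines x + 0.959y = 726 and 0.567x + y = 753.
Substituting y = 753 - 0.567x into the first: x(1 - 0.959·0.567) = 726 - 0.959·753.
So x* = 3.87/0.456 = 8.49, and then y* = 753 - 0.567·8.49 = 748.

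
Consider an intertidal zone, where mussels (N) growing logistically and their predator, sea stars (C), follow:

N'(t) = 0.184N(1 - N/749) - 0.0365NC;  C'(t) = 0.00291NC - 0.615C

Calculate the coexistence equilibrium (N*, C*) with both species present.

From dC/dt = 0 with C > 0: 0.00291N* = 0.615, so N* = 211.
Substitute into dN/dt = 0: 0.184(1 - 211/749) = 0.0365C*.
The bracket is 0.718, giving C* = 0.132/0.0365 = 3.62.

N* ≈ 211, C* ≈ 3.62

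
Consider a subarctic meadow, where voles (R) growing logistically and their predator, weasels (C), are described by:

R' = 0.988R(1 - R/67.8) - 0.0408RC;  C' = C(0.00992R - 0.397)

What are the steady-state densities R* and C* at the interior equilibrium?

R* ≈ 40, C* ≈ 9.92

From dC/dt = 0 with C > 0: 0.00992R* = 0.397, so R* = 40.
Substitute into dR/dt = 0: 0.988(1 - 40/67.8) = 0.0408C*.
The bracket is 0.41, giving C* = 0.405/0.0408 = 9.92.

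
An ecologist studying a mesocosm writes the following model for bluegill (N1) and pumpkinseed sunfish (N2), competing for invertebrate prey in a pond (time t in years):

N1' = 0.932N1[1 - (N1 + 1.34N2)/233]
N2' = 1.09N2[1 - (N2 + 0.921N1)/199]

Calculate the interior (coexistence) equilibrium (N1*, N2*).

N1* ≈ 144, N2* ≈ 66.6

Setting both brackets to zero gives the nullclines N1 + 1.34N2 = 233 and 0.921N1 + N2 = 199.
Substituting N2 = 199 - 0.921N1 into the first: N1(1 - 1.34·0.921) = 233 - 1.34·199.
So N1* = -33.7/-0.234 = 144, and then N2* = 199 - 0.921·144 = 66.6.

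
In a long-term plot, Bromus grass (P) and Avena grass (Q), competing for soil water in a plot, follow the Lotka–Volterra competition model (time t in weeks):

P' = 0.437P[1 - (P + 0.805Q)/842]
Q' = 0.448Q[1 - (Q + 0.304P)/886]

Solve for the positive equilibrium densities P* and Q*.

Setting both brackets to zero gives the nullclines P + 0.805Q = 842 and 0.304P + Q = 886.
Substituting Q = 886 - 0.304P into the first: P(1 - 0.805·0.304) = 842 - 0.805·886.
So P* = 129/0.755 = 170, and then Q* = 886 - 0.304·170 = 834.

P* ≈ 170, Q* ≈ 834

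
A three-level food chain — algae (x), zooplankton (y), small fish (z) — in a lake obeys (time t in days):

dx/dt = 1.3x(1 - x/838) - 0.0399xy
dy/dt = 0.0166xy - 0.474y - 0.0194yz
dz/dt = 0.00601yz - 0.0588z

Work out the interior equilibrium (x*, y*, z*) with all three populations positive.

From dz/dt = 0: 0.00601y* = 0.0588, so y* = 9.78.
From dx/dt = 0: 1.3(1 - x*/838) = 0.0399·9.78, giving x* = 838·(1 - 0.3) = 586.
From dy/dt = 0: 0.0166·586 - 0.474 = 0.0194z*, so z* = 9.26/0.0194 = 477.

x* ≈ 586, y* ≈ 9.78, z* ≈ 477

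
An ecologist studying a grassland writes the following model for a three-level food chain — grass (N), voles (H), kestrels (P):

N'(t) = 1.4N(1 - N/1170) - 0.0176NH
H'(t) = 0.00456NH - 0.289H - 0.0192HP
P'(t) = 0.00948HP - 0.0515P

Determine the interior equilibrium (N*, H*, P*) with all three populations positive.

N* ≈ 1090, H* ≈ 5.43, P* ≈ 244

From dP/dt = 0: 0.00948H* = 0.0515, so H* = 5.43.
From dN/dt = 0: 1.4(1 - N*/1170) = 0.0176·5.43, giving N* = 1170·(1 - 0.0683) = 1090.
From dH/dt = 0: 0.00456·1090 - 0.289 = 0.0192P*, so P* = 4.68/0.0192 = 244.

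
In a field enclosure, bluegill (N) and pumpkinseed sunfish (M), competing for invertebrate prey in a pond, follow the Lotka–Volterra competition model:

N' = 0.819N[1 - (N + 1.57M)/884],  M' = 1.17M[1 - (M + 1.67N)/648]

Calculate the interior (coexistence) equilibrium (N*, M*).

N* ≈ 82.2, M* ≈ 511

Setting both brackets to zero gives the nullclines N + 1.57M = 884 and 1.67N + M = 648.
Substituting M = 648 - 1.67N into the first: N(1 - 1.57·1.67) = 884 - 1.57·648.
So N* = -133/-1.62 = 82.2, and then M* = 648 - 1.67·82.2 = 511.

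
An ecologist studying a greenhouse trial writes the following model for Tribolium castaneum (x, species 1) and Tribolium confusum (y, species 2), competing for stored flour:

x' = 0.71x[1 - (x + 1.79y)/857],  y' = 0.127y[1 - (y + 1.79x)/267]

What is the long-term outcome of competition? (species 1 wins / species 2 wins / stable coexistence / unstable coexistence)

species 1 excludes species 2

Compare the nullcline intercepts: K1/α12 = 857/1.79 = 479 > K2 = 267; K2/α21 = 267/1.79 = 149 < K1 = 857.
Since the inequalities point opposite ways, species 1 can invade but species 2 cannot.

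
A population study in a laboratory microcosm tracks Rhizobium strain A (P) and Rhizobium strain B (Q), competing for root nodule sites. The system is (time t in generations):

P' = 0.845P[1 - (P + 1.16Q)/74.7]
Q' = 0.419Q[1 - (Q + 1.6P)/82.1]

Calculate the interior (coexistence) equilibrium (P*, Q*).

P* ≈ 24, Q* ≈ 43.7

Setting both brackets to zero gives the nullclines P + 1.16Q = 74.7 and 1.6P + Q = 82.1.
Substituting Q = 82.1 - 1.6P into the first: P(1 - 1.16·1.6) = 74.7 - 1.16·82.1.
So P* = -20.5/-0.856 = 24, and then Q* = 82.1 - 1.6·24 = 43.7.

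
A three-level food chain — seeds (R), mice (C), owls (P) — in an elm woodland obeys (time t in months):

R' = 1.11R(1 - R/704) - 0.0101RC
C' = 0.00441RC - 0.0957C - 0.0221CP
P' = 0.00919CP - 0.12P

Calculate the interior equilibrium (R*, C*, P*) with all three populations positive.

R* ≈ 620, C* ≈ 13.1, P* ≈ 119

From dP/dt = 0: 0.00919C* = 0.12, so C* = 13.1.
From dR/dt = 0: 1.11(1 - R*/704) = 0.0101·13.1, giving R* = 704·(1 - 0.119) = 620.
From dC/dt = 0: 0.00441·620 - 0.0957 = 0.0221P*, so P* = 2.64/0.0221 = 119.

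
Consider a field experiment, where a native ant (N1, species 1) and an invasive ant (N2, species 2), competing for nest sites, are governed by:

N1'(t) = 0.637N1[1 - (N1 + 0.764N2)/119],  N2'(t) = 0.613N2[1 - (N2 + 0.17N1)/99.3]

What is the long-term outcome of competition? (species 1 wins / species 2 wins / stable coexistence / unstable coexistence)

stable coexistence

Compare the nullcline intercepts: K1/α12 = 119/0.764 = 156 > K2 = 99.3; K2/α21 = 99.3/0.17 = 584 > K1 = 119.
Since both inequalities hold, each species can invade when rare, so the interior equilibrium is stable.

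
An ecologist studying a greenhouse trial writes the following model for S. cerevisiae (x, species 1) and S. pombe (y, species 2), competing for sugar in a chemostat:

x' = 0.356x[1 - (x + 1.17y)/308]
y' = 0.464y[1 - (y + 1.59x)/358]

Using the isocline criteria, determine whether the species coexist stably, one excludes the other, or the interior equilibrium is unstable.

unstable coexistence (outcome depends on initial conditions)

Compare the nullcline intercepts: K1/α12 = 308/1.17 = 263 < K2 = 358; K2/α21 = 358/1.59 = 225 < K1 = 308.
Since both are reversed, neither can invade when rare; the interior point is a saddle.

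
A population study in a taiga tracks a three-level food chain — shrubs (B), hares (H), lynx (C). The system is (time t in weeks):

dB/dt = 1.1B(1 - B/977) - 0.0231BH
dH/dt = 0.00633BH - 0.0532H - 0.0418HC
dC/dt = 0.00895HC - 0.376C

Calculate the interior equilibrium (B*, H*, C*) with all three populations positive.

B* ≈ 115, H* ≈ 42, C* ≈ 16.2

From dC/dt = 0: 0.00895H* = 0.376, so H* = 42.
From dB/dt = 0: 1.1(1 - B*/977) = 0.0231·42, giving B* = 977·(1 - 0.882) = 115.
From dH/dt = 0: 0.00633·115 - 0.0532 = 0.0418C*, so C* = 0.675/0.0418 = 16.2.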